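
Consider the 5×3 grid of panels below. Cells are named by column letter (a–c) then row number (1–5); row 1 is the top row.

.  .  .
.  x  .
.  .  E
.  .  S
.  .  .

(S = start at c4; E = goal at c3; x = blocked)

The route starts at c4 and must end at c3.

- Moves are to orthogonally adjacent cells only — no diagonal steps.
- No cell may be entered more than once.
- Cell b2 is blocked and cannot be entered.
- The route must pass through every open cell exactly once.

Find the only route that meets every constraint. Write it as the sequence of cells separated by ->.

c4 -> c5 -> b5 -> a5 -> a4 -> b4 -> b3 -> a3 -> a2 -> a1 -> b1 -> c1 -> c2 -> c3

Need to visit all 14 open cells exactly once, starting at c4 and ending at c3.
Route from c4: down 1 to c5, left 2 to a5, up 1 to a4, right 1 to b4, up 1 to b3, left 1 to a3, up 2 to a1, right 2 to c1, down 2 to c3 — 13 moves in all.
Check: all 14 open cells covered.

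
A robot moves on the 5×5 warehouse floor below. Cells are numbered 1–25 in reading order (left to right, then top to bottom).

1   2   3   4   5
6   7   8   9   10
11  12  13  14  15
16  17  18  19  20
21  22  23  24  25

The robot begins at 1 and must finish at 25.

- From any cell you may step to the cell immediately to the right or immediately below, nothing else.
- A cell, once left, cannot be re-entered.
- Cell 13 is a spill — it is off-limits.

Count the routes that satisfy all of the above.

34

A right/down-only route from 1 to 25 makes exactly 4 down-moves and 4 right-moves in some order.
With no other constraints that would be C(8,4) = 70 routes.
Subtract routes through each blocked cell (inclusion–exclusion for overlaps): − through 13: 36 → 34.
That gives 34 routes.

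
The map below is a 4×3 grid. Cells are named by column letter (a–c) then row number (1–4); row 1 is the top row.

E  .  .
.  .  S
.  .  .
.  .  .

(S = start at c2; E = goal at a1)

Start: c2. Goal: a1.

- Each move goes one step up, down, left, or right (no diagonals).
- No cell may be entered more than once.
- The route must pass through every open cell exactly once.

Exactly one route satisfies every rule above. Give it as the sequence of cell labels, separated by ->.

Need to visit all 12 open cells exactly once, starting at c2 and ending at a1.
Cell c1 has only two open neighbours (c2 and b1), so the path must pass straight through it: one of those is the cell it's entered from and the other is where it exits.
Route from c2: up 1 to c1, left 1 to b1, down 2 to b3, right 1 to c3, down 1 to c4, left 2 to a4, up 3 to a1 — 11 moves in all.
Check: all 12 open cells covered.

c2 -> c1 -> b1 -> b2 -> b3 -> c3 -> c4 -> b4 -> a4 -> a3 -> a2 -> a1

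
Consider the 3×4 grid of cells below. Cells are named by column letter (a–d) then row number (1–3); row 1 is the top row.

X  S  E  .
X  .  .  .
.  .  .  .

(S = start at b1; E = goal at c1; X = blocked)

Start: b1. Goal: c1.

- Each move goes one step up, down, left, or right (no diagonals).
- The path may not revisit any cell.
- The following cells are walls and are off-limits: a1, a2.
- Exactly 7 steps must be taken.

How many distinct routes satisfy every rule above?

Need simple routes of exactly 7 moves from b1 to c1 (Manhattan distance 1, so 3 moves are spent on a detour and 3 undoing it).
Enumerating: b1 b2 b3 c3 c2 d2 d1 c1 | b1 b2 b3 c3 d3 d2 d1 c1 | b1 b2 b3 c3 d3 d2 c2 c1 | b1 b2 c2 c3 d3 d2 d1 c1.
That gives 4 routes.

4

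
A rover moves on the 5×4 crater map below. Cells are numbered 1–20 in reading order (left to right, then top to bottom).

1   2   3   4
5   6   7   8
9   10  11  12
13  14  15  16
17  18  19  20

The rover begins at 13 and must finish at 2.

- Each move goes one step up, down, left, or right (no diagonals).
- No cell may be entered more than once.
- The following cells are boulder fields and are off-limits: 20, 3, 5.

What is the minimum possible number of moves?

The Manhattan distance from 13 to 2 is |4−1| + |1−2| = 4, so at least 4 moves are needed.
A route of 4 moves achieves this: 13 → 9 → 10 → 6 → 2.
Since 4 matches the lower bound, it is optimal.

4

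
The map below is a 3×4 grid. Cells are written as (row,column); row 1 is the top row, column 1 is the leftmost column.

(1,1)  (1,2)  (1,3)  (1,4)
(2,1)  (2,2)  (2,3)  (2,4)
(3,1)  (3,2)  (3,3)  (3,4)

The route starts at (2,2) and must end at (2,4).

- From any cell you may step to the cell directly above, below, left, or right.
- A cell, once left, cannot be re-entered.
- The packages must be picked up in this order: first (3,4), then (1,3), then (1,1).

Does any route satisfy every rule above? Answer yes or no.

no

Ignoring the required order, 3 revisit-free routes from (2,2) to (2,4) pass through all of (3,4), (1,3), and (1,1); the waypoint orders that occur are (1,1) → (1,3) → (3,4) (2); (1,3) → (1,1) → (3,4) (1) — never (3,4) → (1,3) → (1,1).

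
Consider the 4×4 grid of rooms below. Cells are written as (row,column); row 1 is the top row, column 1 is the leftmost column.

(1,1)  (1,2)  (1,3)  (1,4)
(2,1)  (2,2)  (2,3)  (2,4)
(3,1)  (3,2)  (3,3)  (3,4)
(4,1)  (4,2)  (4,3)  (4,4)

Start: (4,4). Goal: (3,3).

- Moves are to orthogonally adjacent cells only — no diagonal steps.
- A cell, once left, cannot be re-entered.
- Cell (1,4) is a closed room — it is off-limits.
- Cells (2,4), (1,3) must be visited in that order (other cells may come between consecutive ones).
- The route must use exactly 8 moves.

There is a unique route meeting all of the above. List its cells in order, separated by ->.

(4,4) -> (3,4) -> (2,4) -> (2,3) -> (1,3) -> (1,2) -> (2,2) -> (3,2) -> (3,3)

The waypoints must appear in the order (2,4), (1,3), with no cell reused.
Route from (4,4): up 2 to (2,4), left 1 to (2,3), up 1 to (1,3), left 1 to (1,2), down 2 to (3,2), right 1 to (3,3) — 8 moves in all.
Check: order respected ((2,4) at step 2, (1,3) at step 4); 8 moves as required.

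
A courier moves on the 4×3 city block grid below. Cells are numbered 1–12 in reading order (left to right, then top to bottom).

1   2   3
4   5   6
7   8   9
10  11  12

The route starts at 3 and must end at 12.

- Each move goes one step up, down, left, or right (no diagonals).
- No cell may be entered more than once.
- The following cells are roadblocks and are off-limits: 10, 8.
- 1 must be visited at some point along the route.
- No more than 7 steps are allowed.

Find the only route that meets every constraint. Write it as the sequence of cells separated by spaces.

The budget equals the shortest possible length, so every move has to be on a shortest route through the required cells.
Route from 3: left 2 to 1, down 1 to 4, right 2 to 6, down 2 to 12 — 7 moves in all.
Check: all required cells visited; 7 ≤ 7 moves.

3 2 1 4 5 6 9 12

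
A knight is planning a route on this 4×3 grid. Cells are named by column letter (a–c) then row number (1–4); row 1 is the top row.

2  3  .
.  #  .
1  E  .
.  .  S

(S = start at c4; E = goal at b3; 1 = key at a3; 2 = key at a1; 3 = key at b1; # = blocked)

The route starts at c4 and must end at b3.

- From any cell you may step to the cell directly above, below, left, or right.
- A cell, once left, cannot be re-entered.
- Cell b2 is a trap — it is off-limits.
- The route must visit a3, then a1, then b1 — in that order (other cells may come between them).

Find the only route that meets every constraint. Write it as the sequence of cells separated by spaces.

The waypoints must appear in the order a3, a1, b1, with no cell reused.
Route from c4: 2× left (reaching a4), 3× up (reaching a1), 2× right (reaching c1), 2× down (reaching c3), left to b3 — 10 moves in all.
Check: order respected (1 at step 3, 2 at step 5, 3 at step 6).

c4 b4 a4 a3 a2 a1 b1 c1 c2 c3 b3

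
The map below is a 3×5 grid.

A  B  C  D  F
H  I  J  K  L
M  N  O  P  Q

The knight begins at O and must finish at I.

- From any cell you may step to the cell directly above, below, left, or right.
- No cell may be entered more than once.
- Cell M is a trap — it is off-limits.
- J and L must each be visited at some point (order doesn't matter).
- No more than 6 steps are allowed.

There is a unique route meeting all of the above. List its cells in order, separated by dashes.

O - P - Q - L - K - J - I

The 6-move cap with required stops at J, L leaves no slack for detours.
Route from O: right 2 to Q, up 1 to L, left 3 to I — 6 moves in all.
Check: all required cells visited; 6 ≤ 6 moves.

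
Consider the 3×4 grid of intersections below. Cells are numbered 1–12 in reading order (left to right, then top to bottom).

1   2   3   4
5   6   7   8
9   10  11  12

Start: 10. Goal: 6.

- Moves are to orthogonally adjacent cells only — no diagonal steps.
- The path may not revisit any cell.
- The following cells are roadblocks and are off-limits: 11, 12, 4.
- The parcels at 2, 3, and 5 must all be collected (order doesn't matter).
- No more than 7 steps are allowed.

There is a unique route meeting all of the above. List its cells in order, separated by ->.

The budget equals the shortest possible length, so every move has to be on a shortest route through the required cells.
Route from 10: left 1 to 9, up 2 to 1, right 2 to 3, down 1 to 7, left 1 to 6 — 7 moves in all.
Check: all required cells visited; 7 ≤ 7 moves.

10 -> 9 -> 5 -> 1 -> 2 -> 3 -> 7 -> 6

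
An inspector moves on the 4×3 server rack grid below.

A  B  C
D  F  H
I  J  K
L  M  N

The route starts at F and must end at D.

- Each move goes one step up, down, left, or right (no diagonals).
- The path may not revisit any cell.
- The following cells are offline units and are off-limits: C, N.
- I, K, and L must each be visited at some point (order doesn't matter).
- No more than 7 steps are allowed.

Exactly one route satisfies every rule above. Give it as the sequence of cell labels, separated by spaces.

F H K J M L I D

Any route must reach I, K, and L and still end at D within 7 moves, so the order of the required stops is forced.
Route from F: right to H, down to K, left to J, down to M, left to L, 2× up (reaching D) — 7 moves in all.
Check: all required cells visited; 7 ≤ 7 moves.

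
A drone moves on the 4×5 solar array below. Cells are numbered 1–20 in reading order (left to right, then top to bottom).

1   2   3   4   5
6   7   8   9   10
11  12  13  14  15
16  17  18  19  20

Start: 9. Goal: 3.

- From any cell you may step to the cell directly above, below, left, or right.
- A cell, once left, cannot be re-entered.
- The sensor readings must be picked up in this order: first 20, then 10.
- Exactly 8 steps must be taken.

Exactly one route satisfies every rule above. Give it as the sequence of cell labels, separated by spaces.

The waypoints must appear in the order 20, 10, with no cell reused.
Route from 9: 2× down (reaching 19), right to 20, 3× up (reaching 5), 2× left (reaching 3) — 8 moves in all.
Check: order respected (20 at step 3, 10 at step 5); 8 moves as required.

9 14 19 20 15 10 5 4 3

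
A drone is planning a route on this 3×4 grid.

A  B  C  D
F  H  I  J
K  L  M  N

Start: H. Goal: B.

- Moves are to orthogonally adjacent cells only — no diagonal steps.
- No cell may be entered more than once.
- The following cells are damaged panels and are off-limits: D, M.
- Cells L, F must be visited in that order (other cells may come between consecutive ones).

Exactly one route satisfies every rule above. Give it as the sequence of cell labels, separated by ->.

H -> L -> K -> F -> A -> B

The waypoints must appear in the order L, F, with no cell reused.
Route from H: down 1 to L, left 1 to K, up 2 to A, right 1 to B — 5 moves in all.
Check: order respected (L at step 1, F at step 3).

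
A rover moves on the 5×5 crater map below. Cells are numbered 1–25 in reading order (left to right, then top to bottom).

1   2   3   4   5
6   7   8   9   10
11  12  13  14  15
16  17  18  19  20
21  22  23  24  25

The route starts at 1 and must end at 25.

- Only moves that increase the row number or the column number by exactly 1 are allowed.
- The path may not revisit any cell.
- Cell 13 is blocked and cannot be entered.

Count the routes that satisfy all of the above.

A right/down-only route from 1 to 25 makes exactly 4 down-moves and 4 right-moves in some order.
With no other constraints that would be C(8,4) = 70 routes.
Subtract routes through each blocked cell (inclusion–exclusion for overlaps): − through 13: 36 → 34.
That gives 34 routes.

34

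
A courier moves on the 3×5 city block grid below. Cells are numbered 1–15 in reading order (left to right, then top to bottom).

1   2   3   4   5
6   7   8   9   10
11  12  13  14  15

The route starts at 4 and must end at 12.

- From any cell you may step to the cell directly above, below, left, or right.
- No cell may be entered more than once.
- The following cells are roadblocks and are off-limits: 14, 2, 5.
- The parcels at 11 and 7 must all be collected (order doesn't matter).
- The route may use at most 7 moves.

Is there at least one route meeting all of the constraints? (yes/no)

One route that works: 4 → 9 → 8 → 7 → 6 → 11 → 12.

yes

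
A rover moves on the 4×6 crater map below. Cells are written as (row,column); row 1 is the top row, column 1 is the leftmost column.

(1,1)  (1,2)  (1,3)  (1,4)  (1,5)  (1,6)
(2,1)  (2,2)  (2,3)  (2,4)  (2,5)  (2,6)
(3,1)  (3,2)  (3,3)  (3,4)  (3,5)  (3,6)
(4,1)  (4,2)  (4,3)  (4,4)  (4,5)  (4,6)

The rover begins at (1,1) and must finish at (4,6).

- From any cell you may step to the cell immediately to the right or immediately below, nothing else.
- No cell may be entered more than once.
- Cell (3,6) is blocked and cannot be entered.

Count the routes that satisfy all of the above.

35

A right/down-only route from (1,1) to (4,6) makes exactly 3 down-moves and 5 right-moves in some order.
With no other constraints that would be C(8,3) = 56 routes.
Subtract routes through each blocked cell (inclusion–exclusion for overlaps): − through (3,6): 21 → 35.
That gives 35 routes.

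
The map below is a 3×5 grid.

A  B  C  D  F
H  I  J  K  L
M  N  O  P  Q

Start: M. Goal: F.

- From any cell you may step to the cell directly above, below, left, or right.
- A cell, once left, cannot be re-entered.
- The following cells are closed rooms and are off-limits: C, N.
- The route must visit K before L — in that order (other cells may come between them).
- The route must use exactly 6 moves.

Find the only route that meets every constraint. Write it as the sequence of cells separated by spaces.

The waypoints must appear in the order K, L, with no cell reused.
Route from M: up 1 to H, right 4 to L, up 1 to F — 6 moves in all.
Check: order respected (K at step 4, L at step 5); 6 moves as required.

M H I J K L F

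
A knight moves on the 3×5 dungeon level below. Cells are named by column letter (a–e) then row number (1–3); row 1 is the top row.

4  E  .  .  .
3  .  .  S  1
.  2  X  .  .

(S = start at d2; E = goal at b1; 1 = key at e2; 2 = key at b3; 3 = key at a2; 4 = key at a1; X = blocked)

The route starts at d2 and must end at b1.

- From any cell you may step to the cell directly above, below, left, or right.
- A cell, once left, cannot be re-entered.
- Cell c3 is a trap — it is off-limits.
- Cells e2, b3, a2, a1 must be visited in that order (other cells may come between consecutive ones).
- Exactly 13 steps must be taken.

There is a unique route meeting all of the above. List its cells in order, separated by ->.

d2 -> d3 -> e3 -> e2 -> e1 -> d1 -> c1 -> c2 -> b2 -> b3 -> a3 -> a2 -> a1 -> b1

The waypoints must appear in the order e2, b3, a2, a1, with no cell reused.
Route from d2: down 1 to d3, right 1 to e3, up 2 to e1, left 2 to c1, down 1 to c2, left 1 to b2, down 1 to b3, left 1 to a3, up 2 to a1, right 1 to b1 — 13 moves in all.
Check: order respected (1 at step 3, 2 at step 9, 3 at step 11, 4 at step 12); 13 moves as required.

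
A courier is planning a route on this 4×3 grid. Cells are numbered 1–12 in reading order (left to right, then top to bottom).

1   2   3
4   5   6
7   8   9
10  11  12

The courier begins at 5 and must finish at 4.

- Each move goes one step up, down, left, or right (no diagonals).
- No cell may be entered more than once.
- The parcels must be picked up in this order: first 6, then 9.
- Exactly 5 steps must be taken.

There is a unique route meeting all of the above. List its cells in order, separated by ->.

5 -> 6 -> 9 -> 8 -> 7 -> 4

The waypoints must appear in the order 6, 9, with no cell reused.
Route from 5: right to 6, down to 9, 2× left (reaching 7), up to 4 — 5 moves in all.
Check: order respected (6 at step 1, 9 at step 2); 5 moves as required.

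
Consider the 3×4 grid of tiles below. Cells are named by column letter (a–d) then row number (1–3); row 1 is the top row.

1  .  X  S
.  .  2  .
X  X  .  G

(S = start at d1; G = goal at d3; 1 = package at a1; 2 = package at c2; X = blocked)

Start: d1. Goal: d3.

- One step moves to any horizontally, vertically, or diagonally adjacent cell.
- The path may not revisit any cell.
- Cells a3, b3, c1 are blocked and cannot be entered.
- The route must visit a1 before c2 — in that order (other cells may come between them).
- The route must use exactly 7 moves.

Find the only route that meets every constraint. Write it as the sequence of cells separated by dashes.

d1 - d2 - c3 - b2 - a1 - b1 - c2 - d3

The waypoints must appear in the order a1, c2, with no cell reused.
Route from d1: down 1 to d2, down-left 1 to c3, up-left 2 to a1, right 1 to b1, down-right 2 to d3 — 7 moves in all.
Check: order respected (1 at step 4, 2 at step 6); 7 moves as required.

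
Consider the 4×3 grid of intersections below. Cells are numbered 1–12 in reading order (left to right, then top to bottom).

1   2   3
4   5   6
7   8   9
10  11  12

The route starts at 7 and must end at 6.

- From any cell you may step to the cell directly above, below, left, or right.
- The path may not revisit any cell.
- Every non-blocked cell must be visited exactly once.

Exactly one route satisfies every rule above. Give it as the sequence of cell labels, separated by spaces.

Need to visit all 12 open cells exactly once, starting at 7 and ending at 6.
Route from 7: down 1 to 10, right 2 to 12, up 1 to 9, left 1 to 8, up 1 to 5, left 1 to 4, up 1 to 1, right 2 to 3, down 1 to 6 — 11 moves in all.
Check: all 12 open cells covered.

7 10 11 12 9 8 5 4 1 2 3 6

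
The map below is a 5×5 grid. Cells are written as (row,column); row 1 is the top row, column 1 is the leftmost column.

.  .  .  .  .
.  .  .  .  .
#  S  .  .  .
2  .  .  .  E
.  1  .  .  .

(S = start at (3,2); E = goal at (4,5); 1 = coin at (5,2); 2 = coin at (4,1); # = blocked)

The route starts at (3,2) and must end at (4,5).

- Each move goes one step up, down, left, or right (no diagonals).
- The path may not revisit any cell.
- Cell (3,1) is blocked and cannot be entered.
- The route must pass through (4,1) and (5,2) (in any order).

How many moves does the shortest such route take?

Any route passes through (4,1) and (5,2) in some order between (3,2) and (4,5). Summing Manhattan distances along each leg and taking the cheapest ordering ((3,2) → (5,2) → (4,1) → (4,5)) gives a lower bound of 2 + 2 + 4 = 8 moves.
A route of 8 moves achieves this: (3,2) → (4,2) → (4,1) → (5,1) → (5,2) → (5,3) → (4,3) → (4,4) → (4,5).
Since 8 matches the lower bound, it is optimal.

8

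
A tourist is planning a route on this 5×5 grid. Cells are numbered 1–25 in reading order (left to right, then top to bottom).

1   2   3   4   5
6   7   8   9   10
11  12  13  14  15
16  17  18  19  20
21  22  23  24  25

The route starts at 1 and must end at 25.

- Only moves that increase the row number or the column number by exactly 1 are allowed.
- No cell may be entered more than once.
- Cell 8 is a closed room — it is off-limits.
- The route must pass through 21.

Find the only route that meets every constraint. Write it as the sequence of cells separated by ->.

1 -> 6 -> 11 -> 16 -> 21 -> 22 -> 23 -> 24 -> 25

Moves only go right or down, so the column and row indices never decrease.
Route from 1: 4× down (reaching 21), 4× right (reaching 25) — 8 moves in all.
Check: all required cells visited.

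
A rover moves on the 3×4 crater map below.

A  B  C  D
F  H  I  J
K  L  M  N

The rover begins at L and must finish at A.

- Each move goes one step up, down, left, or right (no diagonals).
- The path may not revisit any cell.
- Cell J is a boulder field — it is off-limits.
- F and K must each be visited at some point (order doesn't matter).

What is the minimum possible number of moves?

3

Any route passes through F and K in some order between L and A. Summing Manhattan distances along each leg and taking the cheapest ordering (L → K → F → A) gives a lower bound of 1 + 1 + 1 = 3 moves.
A route of 3 moves achieves this: L → K → F → A.
Since 3 matches the lower bound, it is optimal.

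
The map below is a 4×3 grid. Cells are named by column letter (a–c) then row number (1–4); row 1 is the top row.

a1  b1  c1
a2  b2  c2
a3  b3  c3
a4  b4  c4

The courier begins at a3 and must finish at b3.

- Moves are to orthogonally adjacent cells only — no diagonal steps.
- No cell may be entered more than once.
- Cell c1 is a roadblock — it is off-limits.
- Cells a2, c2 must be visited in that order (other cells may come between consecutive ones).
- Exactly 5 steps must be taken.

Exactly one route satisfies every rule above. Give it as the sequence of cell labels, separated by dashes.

a3 - a2 - b2 - c2 - c3 - b3

The waypoints must appear in the order a2, c2, with no cell reused.
Route from a3: up to a2, 2× right (reaching c2), down to c3, left to b3 — 5 moves in all.
Check: order respected (a2 at step 1, c2 at step 3); 5 moves as required.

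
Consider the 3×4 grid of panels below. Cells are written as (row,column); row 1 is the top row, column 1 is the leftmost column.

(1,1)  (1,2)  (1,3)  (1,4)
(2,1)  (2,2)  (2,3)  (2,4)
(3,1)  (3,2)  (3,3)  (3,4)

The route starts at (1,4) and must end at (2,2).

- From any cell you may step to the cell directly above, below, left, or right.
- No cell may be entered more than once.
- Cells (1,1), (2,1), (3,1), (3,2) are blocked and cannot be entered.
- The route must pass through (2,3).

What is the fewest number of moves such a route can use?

Any route passes through (2,3) somewhere between (1,4) and (2,2). Summing Manhattan distances along the two legs ((1,4) → (2,3) → (2,2)) gives a lower bound of 2 + 1 = 3 moves.
A route of 3 moves achieves this: (1,4) → (2,4) → (2,3) → (2,2).
Since 3 matches the lower bound, it is optimal.

3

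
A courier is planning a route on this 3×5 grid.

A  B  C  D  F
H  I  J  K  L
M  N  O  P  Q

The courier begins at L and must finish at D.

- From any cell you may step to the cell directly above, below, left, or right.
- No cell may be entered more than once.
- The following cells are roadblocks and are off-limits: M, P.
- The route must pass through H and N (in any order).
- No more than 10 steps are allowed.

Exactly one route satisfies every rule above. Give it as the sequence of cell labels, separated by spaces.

Any route must reach H and N and still end at D within 10 moves, so the order of the required stops is forced.
Route from L: 2× left (reaching J), down to O, left to N, up to I, left to H, up to A, 3× right (reaching D) — 10 moves in all.
Check: all required cells visited; 10 ≤ 10 moves.

L K J O N I H A B C D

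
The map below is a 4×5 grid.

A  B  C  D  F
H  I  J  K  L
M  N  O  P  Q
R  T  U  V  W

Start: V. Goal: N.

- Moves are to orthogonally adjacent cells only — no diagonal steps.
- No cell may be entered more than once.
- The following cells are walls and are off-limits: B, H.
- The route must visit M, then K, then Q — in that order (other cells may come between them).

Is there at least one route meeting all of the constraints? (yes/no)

Ignoring the required order, 12 revisit-free routes from V to N pass through all of M, K, and Q; the waypoint orders that occur are Q → K → M (12) — never M → K → Q.

no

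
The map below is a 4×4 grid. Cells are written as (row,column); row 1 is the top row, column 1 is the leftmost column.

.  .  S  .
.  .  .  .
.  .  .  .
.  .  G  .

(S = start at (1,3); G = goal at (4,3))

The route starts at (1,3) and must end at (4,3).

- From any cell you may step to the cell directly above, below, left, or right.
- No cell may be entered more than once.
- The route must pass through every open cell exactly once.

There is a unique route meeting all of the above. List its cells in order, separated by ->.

(1,3) -> (1,4) -> (2,4) -> (2,3) -> (2,2) -> (1,2) -> (1,1) -> (2,1) -> (3,1) -> (4,1) -> (4,2) -> (3,2) -> (3,3) -> (3,4) -> (4,4) -> (4,3)

Need to visit all 16 open cells exactly once, starting at (1,3) and ending at (4,3).
Route from (1,3): right 1 to (1,4), down 1 to (2,4), left 2 to (2,2), up 1 to (1,2), left 1 to (1,1), down 3 to (4,1), right 1 to (4,2), up 1 to (3,2), right 2 to (3,4), down 1 to (4,4), left 1 to (4,3) — 15 moves in all.
Check: all 16 open cells covered.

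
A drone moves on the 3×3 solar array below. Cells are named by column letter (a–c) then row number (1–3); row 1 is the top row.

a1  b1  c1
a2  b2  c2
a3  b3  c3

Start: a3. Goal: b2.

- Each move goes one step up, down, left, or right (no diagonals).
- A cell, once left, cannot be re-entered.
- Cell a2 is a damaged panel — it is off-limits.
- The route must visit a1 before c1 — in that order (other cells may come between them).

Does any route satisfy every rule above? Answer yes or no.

a1 must be visited but has only one open neighbour (b1), and it is neither the start nor the goal — the route would have to enter and leave through b1, re-entering it.

no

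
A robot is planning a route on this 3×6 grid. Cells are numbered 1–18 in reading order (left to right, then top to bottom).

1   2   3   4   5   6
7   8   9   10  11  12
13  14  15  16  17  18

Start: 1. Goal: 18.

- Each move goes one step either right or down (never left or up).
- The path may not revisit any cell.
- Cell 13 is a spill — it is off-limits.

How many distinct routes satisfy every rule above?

A right/down-only route from 1 to 18 makes exactly 2 down-moves and 5 right-moves in some order.
With no other constraints that would be C(7,2) = 21 routes.
Subtract routes through each blocked cell (inclusion–exclusion for overlaps): − through 13: 1 → 20.
That gives 20 routes.

20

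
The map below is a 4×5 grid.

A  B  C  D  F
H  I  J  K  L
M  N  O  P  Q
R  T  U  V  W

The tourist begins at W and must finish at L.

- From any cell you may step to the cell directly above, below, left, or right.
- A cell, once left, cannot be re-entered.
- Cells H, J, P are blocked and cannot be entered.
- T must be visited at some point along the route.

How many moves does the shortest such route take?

10

Any route passes through T somewhere between W and L. Summing Manhattan distances along the two legs (W → T → L) gives a lower bound of 3 + 5 = 8 moves.
The shortest route satisfying every rule uses 10 moves: W → V → U → T → N → I → B → C → D → K → L.
The no-revisit rule (legs can't share cells) pushes the minimum above the 8-move bound; an exhaustive check rules out every length from 8 to 9, leaving 10 as the minimum.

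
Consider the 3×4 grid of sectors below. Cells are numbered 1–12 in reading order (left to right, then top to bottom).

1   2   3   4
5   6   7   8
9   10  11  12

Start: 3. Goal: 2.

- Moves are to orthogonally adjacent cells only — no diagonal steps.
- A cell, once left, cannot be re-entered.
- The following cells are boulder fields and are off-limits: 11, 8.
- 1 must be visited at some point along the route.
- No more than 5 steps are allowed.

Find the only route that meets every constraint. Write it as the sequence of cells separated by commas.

The budget equals the shortest possible length, so every move has to be on a shortest route through the required cells.
Route from 3: down to 7, 2× left (reaching 5), up to 1, right to 2 — 5 moves in all.
Check: all required cells visited; 5 ≤ 5 moves.

3, 7, 6, 5, 1, 2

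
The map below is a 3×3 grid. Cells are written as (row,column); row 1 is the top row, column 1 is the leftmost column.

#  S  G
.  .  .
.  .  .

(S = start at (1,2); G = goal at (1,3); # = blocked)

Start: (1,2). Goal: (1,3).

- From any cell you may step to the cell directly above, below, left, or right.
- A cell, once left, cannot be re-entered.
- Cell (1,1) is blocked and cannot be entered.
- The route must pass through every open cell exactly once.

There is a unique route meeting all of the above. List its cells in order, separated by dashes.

(1,2) - (2,2) - (2,1) - (3,1) - (3,2) - (3,3) - (2,3) - (1,3)

Need to visit all 8 open cells exactly once, starting at (1,2) and ending at (1,3).
Cell (2,1) has only two open neighbours ((3,1) and (2,2)), so the path must pass straight through it: one of those is the cell it's entered from and the other is where it exits.
Route from (1,2): down 1 to (2,2), left 1 to (2,1), down 1 to (3,1), right 2 to (3,3), up 2 to (1,3) — 7 moves in all.
Check: all 8 open cells covered.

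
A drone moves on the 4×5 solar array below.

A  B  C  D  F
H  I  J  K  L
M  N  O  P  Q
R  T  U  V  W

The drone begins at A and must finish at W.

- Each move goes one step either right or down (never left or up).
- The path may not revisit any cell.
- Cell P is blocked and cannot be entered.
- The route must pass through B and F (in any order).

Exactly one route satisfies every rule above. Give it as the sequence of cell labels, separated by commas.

A, B, C, D, F, L, Q, W

Moves only go right or down, so the column and row indices never decrease.
Route from A: 4× right (reaching F), 3× down (reaching W) — 7 moves in all.
Check: all required cells visited.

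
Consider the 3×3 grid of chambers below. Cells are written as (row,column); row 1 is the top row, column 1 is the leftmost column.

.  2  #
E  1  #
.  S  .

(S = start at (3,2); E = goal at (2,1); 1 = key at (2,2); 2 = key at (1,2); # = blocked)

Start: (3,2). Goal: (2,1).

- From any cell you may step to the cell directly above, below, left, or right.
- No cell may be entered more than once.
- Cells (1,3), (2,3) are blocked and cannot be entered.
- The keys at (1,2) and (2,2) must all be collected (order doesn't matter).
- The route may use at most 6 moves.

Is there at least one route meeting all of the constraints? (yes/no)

One route that works: (3,2) → (2,2) → (1,2) → (1,1) → (2,1).

yes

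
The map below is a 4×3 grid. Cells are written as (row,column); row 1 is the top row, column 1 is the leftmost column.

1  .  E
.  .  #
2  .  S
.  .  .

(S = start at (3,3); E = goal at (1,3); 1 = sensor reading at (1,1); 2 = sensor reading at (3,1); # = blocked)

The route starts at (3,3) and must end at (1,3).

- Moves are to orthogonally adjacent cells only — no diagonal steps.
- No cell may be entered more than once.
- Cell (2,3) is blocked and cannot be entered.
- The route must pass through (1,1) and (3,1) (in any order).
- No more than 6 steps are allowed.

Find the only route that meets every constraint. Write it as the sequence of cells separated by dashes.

(3,3) - (3,2) - (3,1) - (2,1) - (1,1) - (1,2) - (1,3)

Any route must reach (1,1) and (3,1) and still end at (1,3) within 6 moves, so the order of the required stops is forced.
Route from (3,3): left 2 to (3,1), up 2 to (1,1), right 2 to (1,3) — 6 moves in all.
Check: all required cells visited; 6 ≤ 6 moves.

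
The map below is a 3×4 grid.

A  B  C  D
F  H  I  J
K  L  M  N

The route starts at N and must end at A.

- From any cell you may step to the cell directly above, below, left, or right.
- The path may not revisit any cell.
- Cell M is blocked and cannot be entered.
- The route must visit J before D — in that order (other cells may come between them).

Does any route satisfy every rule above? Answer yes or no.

yes

One route that works: N → J → D → C → B → A.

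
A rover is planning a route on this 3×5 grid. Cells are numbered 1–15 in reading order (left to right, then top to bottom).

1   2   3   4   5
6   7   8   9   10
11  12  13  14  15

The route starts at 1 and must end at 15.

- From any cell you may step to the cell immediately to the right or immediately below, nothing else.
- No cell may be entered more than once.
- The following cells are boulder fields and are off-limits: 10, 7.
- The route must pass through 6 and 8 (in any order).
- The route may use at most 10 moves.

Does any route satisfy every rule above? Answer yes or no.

no

Right/down moves force the required cells to be taken in the order 6, 8. Every right/down route from 6 to 8 runs into a blocked cell, so that leg cannot be completed.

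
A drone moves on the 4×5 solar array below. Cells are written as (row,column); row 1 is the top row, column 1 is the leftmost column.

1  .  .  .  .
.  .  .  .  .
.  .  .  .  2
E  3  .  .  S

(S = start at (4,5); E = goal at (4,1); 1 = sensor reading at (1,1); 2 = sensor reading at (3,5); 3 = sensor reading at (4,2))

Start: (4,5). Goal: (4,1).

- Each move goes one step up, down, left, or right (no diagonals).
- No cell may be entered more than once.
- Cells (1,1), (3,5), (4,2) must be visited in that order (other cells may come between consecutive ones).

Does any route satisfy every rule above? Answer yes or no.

no

Ignoring the required order, 211 revisit-free routes from (4,5) to (4,1) pass through all of (1,1), (3,5), and (4,2); the waypoint orders that occur are (3,5) → (1,1) → (4,2) (158); (3,5) → (4,2) → (1,1) (41); (4,2) → (3,5) → (1,1) (12) — never (1,1) → (3,5) → (4,2).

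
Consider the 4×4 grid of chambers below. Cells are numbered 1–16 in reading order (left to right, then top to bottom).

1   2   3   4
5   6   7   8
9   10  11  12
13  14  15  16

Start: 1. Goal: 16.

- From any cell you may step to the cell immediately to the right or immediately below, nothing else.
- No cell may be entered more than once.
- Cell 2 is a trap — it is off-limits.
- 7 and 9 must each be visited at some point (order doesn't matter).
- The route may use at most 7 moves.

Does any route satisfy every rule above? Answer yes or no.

9 is below but to the left of 7: going 7 → 9 would need a leftward move and 9 → 7 an upward move, so no right/down-only route can visit both required cells.

no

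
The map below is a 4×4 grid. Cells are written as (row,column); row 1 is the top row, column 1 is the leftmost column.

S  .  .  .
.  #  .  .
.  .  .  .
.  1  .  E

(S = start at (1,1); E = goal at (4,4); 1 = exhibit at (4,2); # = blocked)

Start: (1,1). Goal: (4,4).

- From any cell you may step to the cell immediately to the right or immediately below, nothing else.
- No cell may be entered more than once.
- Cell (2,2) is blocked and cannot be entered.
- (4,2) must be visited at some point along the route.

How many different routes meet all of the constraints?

A right/down-only route from (1,1) to (4,4) makes exactly 3 down-moves and 3 right-moves in some order.
With no other constraints that would be C(6,3) = 20 routes.
Split at (4,2) and multiply the segment counts (each segment already excludes blocked cells): (1,1)→(4,2): 2; (4,2)→(4,4): 1; product = 2.
That gives 2 routes.

2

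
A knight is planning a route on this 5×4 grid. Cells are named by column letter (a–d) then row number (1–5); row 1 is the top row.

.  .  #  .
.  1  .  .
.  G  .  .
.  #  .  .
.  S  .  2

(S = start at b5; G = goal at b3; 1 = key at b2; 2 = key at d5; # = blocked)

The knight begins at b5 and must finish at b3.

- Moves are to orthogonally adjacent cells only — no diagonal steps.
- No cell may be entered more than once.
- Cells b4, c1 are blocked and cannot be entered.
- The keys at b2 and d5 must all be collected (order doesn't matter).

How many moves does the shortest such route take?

Any route passes through b2 and d5 in some order between b5 and b3. Summing Manhattan distances along each leg and taking the cheapest ordering (b5 → d5 → b2 → b3) gives a lower bound of 2 + 5 + 1 = 8 moves.
A route of 8 moves achieves this: b5 → c5 → d5 → d4 → d3 → d2 → c2 → b2 → b3.
Since 8 matches the lower bound, it is optimal.

8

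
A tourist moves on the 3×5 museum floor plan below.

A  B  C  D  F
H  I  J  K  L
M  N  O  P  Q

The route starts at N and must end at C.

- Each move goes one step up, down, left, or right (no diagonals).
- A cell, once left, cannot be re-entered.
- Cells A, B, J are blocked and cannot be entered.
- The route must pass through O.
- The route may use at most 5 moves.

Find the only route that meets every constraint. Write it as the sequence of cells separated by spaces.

N O P K D C

The 5-move cap with required stops at O leaves no slack for detours.
Route from N: 2× right (reaching P), 2× up (reaching D), left to C — 5 moves in all.
Check: all required cells visited; 5 ≤ 5 moves.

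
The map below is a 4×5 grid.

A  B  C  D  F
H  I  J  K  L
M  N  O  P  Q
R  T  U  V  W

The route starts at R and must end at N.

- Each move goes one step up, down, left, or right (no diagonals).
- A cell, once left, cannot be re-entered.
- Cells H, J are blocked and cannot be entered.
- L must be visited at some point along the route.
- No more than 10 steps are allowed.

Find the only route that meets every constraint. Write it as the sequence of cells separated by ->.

The budget equals the shortest possible length, so every move has to be on a shortest route through the required cells.
Route from R: 4× right (reaching W), 2× up (reaching L), left to K, down to P, 2× left (reaching N) — 10 moves in all.
Check: all required cells visited; 10 ≤ 10 moves.

R -> T -> U -> V -> W -> Q -> L -> K -> P -> O -> N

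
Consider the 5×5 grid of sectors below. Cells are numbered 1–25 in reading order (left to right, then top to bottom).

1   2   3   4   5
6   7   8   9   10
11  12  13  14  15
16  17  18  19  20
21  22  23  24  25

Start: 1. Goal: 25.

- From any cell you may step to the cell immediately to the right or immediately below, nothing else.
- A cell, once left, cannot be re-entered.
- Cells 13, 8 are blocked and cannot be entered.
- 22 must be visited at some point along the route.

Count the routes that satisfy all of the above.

5

A right/down-only route from 1 to 25 makes exactly 4 down-moves and 4 right-moves in some order.
With no other constraints that would be C(8,4) = 70 routes.
Split at 22 and multiply the segment counts (each segment already excludes blocked cells): 1→22: 5; 22→25: 1; product = 5.
That gives 5 routes.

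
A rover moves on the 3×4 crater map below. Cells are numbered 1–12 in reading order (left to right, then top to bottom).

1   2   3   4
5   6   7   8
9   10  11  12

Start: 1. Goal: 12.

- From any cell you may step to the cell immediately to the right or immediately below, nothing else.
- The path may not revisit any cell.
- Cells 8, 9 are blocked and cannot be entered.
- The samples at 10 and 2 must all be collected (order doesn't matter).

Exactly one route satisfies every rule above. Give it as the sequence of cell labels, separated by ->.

1 -> 2 -> 6 -> 10 -> 11 -> 12

Moves only go right or down, so the column and row indices never decrease.
Route from 1: right 1 to 2, down 2 to 10, right 2 to 12 — 5 moves in all.
Check: all required cells visited.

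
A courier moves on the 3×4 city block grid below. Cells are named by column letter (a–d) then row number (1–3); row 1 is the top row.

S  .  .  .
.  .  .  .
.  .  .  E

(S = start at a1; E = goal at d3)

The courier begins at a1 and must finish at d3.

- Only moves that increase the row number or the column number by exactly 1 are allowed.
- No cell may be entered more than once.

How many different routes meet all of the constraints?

A right/down-only route from a1 to d3 makes exactly 2 down-moves and 3 right-moves in some order.
With no other constraints that would be C(5,2) = 10 routes.
That gives 10 routes.

10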